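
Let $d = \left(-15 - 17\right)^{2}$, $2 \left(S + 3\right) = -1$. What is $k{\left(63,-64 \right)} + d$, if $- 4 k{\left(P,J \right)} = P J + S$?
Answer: $\frac{16263}{8} \approx 2032.9$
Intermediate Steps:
$S = - \frac{7}{2}$ ($S = -3 + \frac{1}{2} \left(-1\right) = -3 - \frac{1}{2} = - \frac{7}{2} \approx -3.5$)
$k{\left(P,J \right)} = \frac{7}{8} - \frac{J P}{4}$ ($k{\left(P,J \right)} = - \frac{P J - \frac{7}{2}}{4} = - \frac{J P - \frac{7}{2}}{4} = - \frac{- \frac{7}{2} + J P}{4} = \frac{7}{8} - \frac{J P}{4}$)
$d = 1024$ ($d = \left(-32\right)^{2} = 1024$)
$k{\left(63,-64 \right)} + d = \left(\frac{7}{8} - \left(-16\right) 63\right) + 1024 = \left(\frac{7}{8} + 1008\right) + 1024 = \frac{8071}{8} + 1024 = \frac{16263}{8}$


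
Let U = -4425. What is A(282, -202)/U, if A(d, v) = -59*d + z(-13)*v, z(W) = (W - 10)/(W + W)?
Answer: 218617/57525 ≈ 3.8004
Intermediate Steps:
z(W) = (-10 + W)/(2*W) (z(W) = (-10 + W)/((2*W)) = (-10 + W)*(1/(2*W)) = (-10 + W)/(2*W))
A(d, v) = -59*d + 23*v/26 (A(d, v) = -59*d + ((½)*(-10 - 13)/(-13))*v = -59*d + ((½)*(-1/13)*(-23))*v = -59*d + 23*v/26)
A(282, -202)/U = (-59*282 + (23/26)*(-202))/(-4425) = (-16638 - 2323/13)*(-1/4425) = -218617/13*(-1/4425) = 218617/57525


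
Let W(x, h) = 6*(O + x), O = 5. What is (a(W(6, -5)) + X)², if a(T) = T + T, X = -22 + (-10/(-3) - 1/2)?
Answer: 458329/36 ≈ 12731.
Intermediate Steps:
W(x, h) = 30 + 6*x (W(x, h) = 6*(5 + x) = 30 + 6*x)
X = -115/6 (X = -22 + (-10*(-⅓) - 1*½) = -22 + (10/3 - ½) = -22 + 17/6 = -115/6 ≈ -19.167)
a(T) = 2*T
(a(W(6, -5)) + X)² = (2*(30 + 6*6) - 115/6)² = (2*(30 + 36) - 115/6)² = (2*66 - 115/6)² = (132 - 115/6)² = (677/6)² = 458329/36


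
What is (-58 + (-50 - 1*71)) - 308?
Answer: -487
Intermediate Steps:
(-58 + (-50 - 1*71)) - 308 = (-58 + (-50 - 71)) - 308 = (-58 - 121) - 308 = -179 - 308 = -487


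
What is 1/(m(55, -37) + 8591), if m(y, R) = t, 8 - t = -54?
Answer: 1/8653 ≈ 0.00011557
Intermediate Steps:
t = 62 (t = 8 - 1*(-54) = 8 + 54 = 62)
m(y, R) = 62
1/(m(55, -37) + 8591) = 1/(62 + 8591) = 1/8653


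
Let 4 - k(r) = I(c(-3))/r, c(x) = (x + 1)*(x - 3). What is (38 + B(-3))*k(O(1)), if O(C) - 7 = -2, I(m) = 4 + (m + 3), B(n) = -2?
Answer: 36/5 ≈ 7.2000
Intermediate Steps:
c(x) = (1 + x)*(-3 + x)
I(m) = 7 + m (I(m) = 4 + (3 + m) = 7 + m)
O(C) = 5 (O(C) = 7 - 2 = 5)
k(r) = 4 - 19/r (k(r) = 4 - (7 + (-3 + (-3)² - 2*(-3)))/r = 4 - (7 + (-3 + 9 + 6))/r = 4 - (7 + 12)/r = 4 - 19/r)
(38 + B(-3))*k(O(1)) = (38 - 2)*(4 - 19/5) = 36*(4 - 19*⅕) = 36*(4 - 19/5) = 36*(⅕) = 36/5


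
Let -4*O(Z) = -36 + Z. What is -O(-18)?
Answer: -27/2 ≈ -13.500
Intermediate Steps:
O(Z) = 9 - Z/4 (O(Z) = -(-36 + Z)/4 = 9 - Z/4)
-O(-18) = -(9 - ¼*(-18)) = -(9 + 9/2) = -1*27/2 = -27/2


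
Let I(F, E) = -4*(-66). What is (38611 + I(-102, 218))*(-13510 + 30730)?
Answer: 669427500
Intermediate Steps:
I(F, E) = 264
(38611 + I(-102, 218))*(-13510 + 30730) = (38611 + 264)*(-13510 + 30730) = 38875*17220 = 669427500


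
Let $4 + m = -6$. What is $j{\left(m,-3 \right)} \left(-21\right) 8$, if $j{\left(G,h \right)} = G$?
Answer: $1680$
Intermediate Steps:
$m = -10$ ($m = -4 - 6 = -10$)
$j{\left(m,-3 \right)} \left(-21\right) 8 = \left(-10\right) \left(-21\right) 8 = 210 \cdot 8 = 1680$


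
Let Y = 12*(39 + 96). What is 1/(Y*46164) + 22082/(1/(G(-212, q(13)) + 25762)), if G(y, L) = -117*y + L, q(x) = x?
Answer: 83527039954355041/74785680 ≈ 1.1169e+9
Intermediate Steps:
Y = 1620 (Y = 12*135 = 1620)
G(y, L) = L - 117*y
1/(Y*46164) + 22082/(1/(G(-212, q(13)) + 25762)) = 1/(1620*46164) + 22082/(1/((13 - 117*(-212)) + 25762)) = (1/1620)*(1/46164) + 22082/(1/((13 + 24804) + 25762)) = 1/74785680 + 22082/(1/(24817 + 25762)) = 1/74785680 + 22082/(1/50579) = 1/74785680 + 22082*50579 = 1/74785680 + 1116885478 = 83527039954355041/74785680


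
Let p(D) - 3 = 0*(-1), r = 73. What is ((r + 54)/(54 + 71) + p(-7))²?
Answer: 252004/15625 ≈ 16.128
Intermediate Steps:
p(D) = 3 (p(D) = 3 + 0*(-1) = 3 + 0 = 3)
((r + 54)/(54 + 71) + p(-7))² = ((73 + 54)/(54 + 71) + 3)² = (127/125 + 3)² = (502/125)² = 252004/15625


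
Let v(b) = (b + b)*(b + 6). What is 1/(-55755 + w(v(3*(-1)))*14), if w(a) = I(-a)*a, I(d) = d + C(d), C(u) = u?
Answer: -1/64827 ≈ -1.5426e-5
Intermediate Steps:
I(d) = 2*d (I(d) = d + d = 2*d)
v(b) = 2*b*(6 + b) (v(b) = (2*b)*(6 + b) = 2*b*(6 + b))
w(a) = -2*a² (w(a) = (2*(-a))*a = (-2*a)*a = -2*a²)
1/(-55755 + w(v(3*(-1)))*14) = 1/(-55755 - 2*36*(6 + 3*(-1))²*14) = 1/(-55755 - 2*36*(6 - 3)²*14) = 1/(-55755 - 2*(2*(-3)*3)²*14) = 1/(-55755 - 2*(-18)²*14) = 1/(-55755 - 2*324*14) = 1/(-55755 - 648*14) = 1/(-55755 - 9072) = 1/(-64827) = -1/64827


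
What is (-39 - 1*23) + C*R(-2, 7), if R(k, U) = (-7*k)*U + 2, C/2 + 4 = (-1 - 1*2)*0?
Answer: -862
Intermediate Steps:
C = -8 (C = -8 + 2*((-1 - 1*2)*0) = -8 + 2*((-1 - 2)*0) = -8 + 2*(-3*0) = -8 + 2*0 = -8 + 0 = -8)
R(k, U) = 2 - 7*U*k (R(k, U) = -7*U*k + 2 = 2 - 7*U*k)
(-39 - 1*23) + C*R(-2, 7) = (-39 - 1*23) - 8*(2 - 7*7*(-2)) = (-39 - 23) - 8*(2 + 98) = -62 - 8*100 = -62 - 800 = -862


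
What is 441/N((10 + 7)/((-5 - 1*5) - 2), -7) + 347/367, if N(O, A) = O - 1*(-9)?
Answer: 281963/4771 ≈ 59.099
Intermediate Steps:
N(O, A) = 9 + O (N(O, A) = O + 9 = 9 + O)
441/N((10 + 7)/((-5 - 1*5) - 2), -7) + 347/367 = 441/(9 + (10 + 7)/((-5 - 1*5) - 2)) + 347/367 = 441/(9 + 17/((-5 - 5) - 2)) + 347*(1/367) = 441/(9 + 17/(-10 - 2)) + 347/367 = 441/(9 + 17/(-12)) + 347/367 = 441/(9 + 17*(-1/12)) + 347/367 = 441/(9 - 17/12) + 347/367 = 441/(91/12) + 347/367 = 441*(12/91) + 347/367 = 756/13 + 347/367 = 281963/4771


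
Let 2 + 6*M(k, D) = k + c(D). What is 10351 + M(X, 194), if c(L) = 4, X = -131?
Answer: 20659/2 ≈ 10330.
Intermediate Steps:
M(k, D) = 1/3 + k/6 (M(k, D) = -1/3 + (k + 4)/6 = -1/3 + (4 + k)/6 = -1/3 + (2/3 + k/6) = 1/3 + k/6)
10351 + M(X, 194) = 10351 + (1/3 + (1/6)*(-131)) = 10351 + (1/3 - 131/6) = 10351 - 43/2 = 20659/2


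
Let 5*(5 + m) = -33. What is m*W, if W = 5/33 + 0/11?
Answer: -58/33 ≈ -1.7576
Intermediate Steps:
m = -58/5 (m = -5 + (⅕)*(-33) = -5 - 33/5 = -58/5 ≈ -11.600)
W = 5/33 (W = 5*(1/33) + 0*(1/11) = 5/33 + 0 = 5/33 ≈ 0.15152)
m*W = -58/5*5/33 = -58/33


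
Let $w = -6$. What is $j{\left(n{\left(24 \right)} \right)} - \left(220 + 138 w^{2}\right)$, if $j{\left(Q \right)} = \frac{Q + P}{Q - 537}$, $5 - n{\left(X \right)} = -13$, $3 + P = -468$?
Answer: $- \frac{897373}{173} \approx -5187.1$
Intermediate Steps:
$P = -471$ ($P = -3 - 468 = -471$)
$n{\left(X \right)} = 18$ ($n{\left(X \right)} = 5 - -13 = 5 + 13 = 18$)
$j{\left(Q \right)} = \frac{-471 + Q}{-537 + Q}$ ($j{\left(Q \right)} = \frac{Q - 471}{Q - 537} = \frac{-471 + Q}{-537 + Q}$)
$j{\left(n{\left(24 \right)} \right)} - \left(220 + 138 w^{2}\right) = \frac{-471 + 18}{-537 + 18} - \left(220 + 138 \left(-6\right)^{2}\right) = \frac{1}{-519} \left(-453\right) - 5188 = \left(- \frac{1}{519}\right) \left(-453\right) - 5188 = \frac{151}{173} - 5188 = - \frac{897373}{173}$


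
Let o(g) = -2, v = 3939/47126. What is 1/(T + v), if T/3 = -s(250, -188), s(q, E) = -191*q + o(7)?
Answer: 47126/6751086195 ≈ 6.9805e-6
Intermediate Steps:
v = 3939/47126 (v = 3939*(1/47126) = 3939/47126 ≈ 0.083584)
s(q, E) = -2 - 191*q (s(q, E) = -191*q - 2 = -2 - 191*q)
T = 143256 (T = 3*(-(-2 - 191*250)) = 3*(-(-2 - 47750)) = 3*(-1*(-47752)) = 3*47752 = 143256)
1/(T + v) = 1/(143256 + 3939/47126) = 1/(6751086195/47126) = 47126/6751086195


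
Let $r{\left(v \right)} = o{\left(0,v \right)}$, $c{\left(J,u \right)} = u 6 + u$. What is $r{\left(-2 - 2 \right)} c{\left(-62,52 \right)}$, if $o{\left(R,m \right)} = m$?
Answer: $-1456$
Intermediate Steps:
$c{\left(J,u \right)} = 7 u$ ($c{\left(J,u \right)} = 6 u + u = 7 u$)
$r{\left(v \right)} = v$
$r{\left(-2 - 2 \right)} c{\left(-62,52 \right)} = \left(-2 - 2\right) 7 \cdot 52 = \left(-4\right) 364 = -1456$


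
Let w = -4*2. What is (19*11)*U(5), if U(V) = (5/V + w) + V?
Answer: -418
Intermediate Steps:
w = -8
U(V) = -8 + V + 5/V (U(V) = (5/V - 8) + V = (-8 + 5/V) + V = -8 + V + 5/V)
(19*11)*U(5) = (19*11)*(-8 + 5 + 5/5) = 209*(-8 + 5 + 5*(⅕)) = 209*(-8 + 5 + 1) = 209*(-2) = -418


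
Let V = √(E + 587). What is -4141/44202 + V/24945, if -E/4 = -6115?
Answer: -4141/44202 + 11*√23/8315 ≈ -0.087339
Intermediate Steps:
E = 24460 (E = -4*(-6115) = 24460)
V = 33*√23 (V = √(24460 + 587) = √25047 = 33*√23 ≈ 158.26)
-4141/44202 + V/24945 = -4141/44202 + (33*√23)/24945 = -4141*1/44202 + (33*√23)*(1/24945) = -4141/44202 + 11*√23/8315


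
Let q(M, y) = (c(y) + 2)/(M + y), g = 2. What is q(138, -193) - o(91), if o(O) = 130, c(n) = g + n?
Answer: -6961/55 ≈ -126.56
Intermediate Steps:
c(n) = 2 + n
q(M, y) = (4 + y)/(M + y) (q(M, y) = ((2 + y) + 2)/(M + y) = (4 + y)/(M + y))
q(138, -193) - o(91) = (4 - 193)/(138 - 193) - 1*130 = -189/(-55) - 130 = -1/55*(-189) - 130 = 189/55 - 130 = -6961/55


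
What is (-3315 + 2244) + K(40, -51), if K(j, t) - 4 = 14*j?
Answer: -507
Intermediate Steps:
K(j, t) = 4 + 14*j
(-3315 + 2244) + K(40, -51) = (-3315 + 2244) + (4 + 14*40) = -1071 + (4 + 560) = -1071 + 564 = -507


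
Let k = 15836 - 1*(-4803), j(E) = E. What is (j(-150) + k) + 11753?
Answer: 32242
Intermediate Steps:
k = 20639 (k = 15836 + 4803 = 20639)
(j(-150) + k) + 11753 = (-150 + 20639) + 11753 = 20489 + 11753 = 32242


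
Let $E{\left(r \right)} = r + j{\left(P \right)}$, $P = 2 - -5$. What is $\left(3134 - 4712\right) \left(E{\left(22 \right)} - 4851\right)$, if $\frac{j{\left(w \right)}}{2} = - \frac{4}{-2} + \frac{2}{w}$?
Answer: $\frac{53290638}{7} \approx 7.6129 \cdot 10^{6}$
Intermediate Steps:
$P = 7$ ($P = 2 + 5 = 7$)
$j{\left(w \right)} = 4 + \frac{4}{w}$ ($j{\left(w \right)} = 2 \left(- \frac{4}{-2} + \frac{2}{w}\right) = 2 \left(\left(-4\right) \left(- \frac{1}{2}\right) + \frac{2}{w}\right) = 2 \left(2 + \frac{2}{w}\right) = 4 + \frac{4}{w}$)
$E{\left(r \right)} = \frac{32}{7} + r$ ($E{\left(r \right)} = r + \left(4 + \frac{4}{7}\right) = r + \frac{32}{7} = \frac{32}{7} + r$)
$\left(3134 - 4712\right) \left(E{\left(22 \right)} - 4851\right) = \left(3134 - 4712\right) \left(\left(\frac{32}{7} + 22\right) - 4851\right) = \left(3134 - 4712\right) \left(\frac{186}{7} - 4851\right) = \left(3134 - 4712\right) \left(- \frac{33771}{7}\right) = \left(-1578\right) \left(- \frac{33771}{7}\right) = \frac{53290638}{7}$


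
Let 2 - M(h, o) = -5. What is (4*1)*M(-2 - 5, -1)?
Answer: 28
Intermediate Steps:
M(h, o) = 7 (M(h, o) = 2 - 1*(-5) = 2 + 5 = 7)
(4*1)*M(-2 - 5, -1) = (4*1)*7 = 4*7 = 28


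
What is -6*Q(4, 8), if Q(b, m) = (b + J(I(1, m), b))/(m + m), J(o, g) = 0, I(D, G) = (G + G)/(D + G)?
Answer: -3/2 ≈ -1.5000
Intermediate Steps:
I(D, G) = 2*G/(D + G) (I(D, G) = (2*G)/(D + G) = 2*G/(D + G))
Q(b, m) = b/(2*m) (Q(b, m) = (b + 0)/(m + m) = b/((2*m)) = b*(1/(2*m)) = b/(2*m))
-6*Q(4, 8) = -3*4/8 = -6*¼ = -3/2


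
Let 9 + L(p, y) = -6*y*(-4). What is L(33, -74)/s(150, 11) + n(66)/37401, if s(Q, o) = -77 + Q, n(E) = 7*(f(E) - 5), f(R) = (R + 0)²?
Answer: -9219632/390039 ≈ -23.638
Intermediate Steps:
f(R) = R²
L(p, y) = -9 + 24*y (L(p, y) = -9 - 6*y*(-4) = -9 + 24*y)
n(E) = -35 + 7*E² (n(E) = 7*(E² - 5) = 7*(-5 + E²) = -35 + 7*E²)
L(33, -74)/s(150, 11) + n(66)/37401 = (-9 + 24*(-74))/(-77 + 150) + (-35 + 7*66²)/37401 = (-9 - 1776)/73 + (-35 + 7*4356)*(1/37401) = -1785*1/73 + (-35 + 30492)*(1/37401) = -1785/73 + 30457*(1/37401) = -1785/73 + 4351/5343 = -9219632/390039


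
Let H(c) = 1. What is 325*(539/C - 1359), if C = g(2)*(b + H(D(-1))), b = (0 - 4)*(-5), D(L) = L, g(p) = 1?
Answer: -1300000/3 ≈ -4.3333e+5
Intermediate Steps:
b = 20 (b = -4*(-5) = 20)
C = 21 (C = 1*(20 + 1) = 1*21 = 21)
325*(539/C - 1359) = 325*(539/21 - 1359) = 325*(539*(1/21) - 1359) = 325*(77/3 - 1359) = 325*(-4000/3) = -1300000/3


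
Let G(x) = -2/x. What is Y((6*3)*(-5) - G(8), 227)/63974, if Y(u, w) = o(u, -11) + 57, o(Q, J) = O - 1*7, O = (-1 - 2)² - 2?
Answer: 57/63974 ≈ 0.00089099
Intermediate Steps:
O = 7 (O = (-3)² - 2 = 9 - 2 = 7)
o(Q, J) = 0 (o(Q, J) = 7 - 1*7 = 7 - 7 = 0)
Y(u, w) = 57 (Y(u, w) = 0 + 57 = 57)
Y((6*3)*(-5) - G(8), 227)/63974 = 57/63974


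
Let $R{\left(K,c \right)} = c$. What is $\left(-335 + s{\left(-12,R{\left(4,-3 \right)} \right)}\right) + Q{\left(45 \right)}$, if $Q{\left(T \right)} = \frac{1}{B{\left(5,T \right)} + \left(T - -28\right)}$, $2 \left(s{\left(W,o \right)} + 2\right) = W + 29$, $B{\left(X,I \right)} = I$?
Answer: $- \frac{19381}{59} \approx -328.49$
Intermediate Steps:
$s{\left(W,o \right)} = \frac{25}{2} + \frac{W}{2}$ ($s{\left(W,o \right)} = -2 + \frac{W + 29}{2} = -2 + \frac{29 + W}{2} = -2 + \left(\frac{29}{2} + \frac{W}{2}\right) = \frac{25}{2} + \frac{W}{2}$)
$Q{\left(T \right)} = \frac{1}{28 + 2 T}$ ($Q{\left(T \right)} = \frac{1}{T + \left(T - -28\right)} = \frac{1}{T + \left(T + 28\right)} = \frac{1}{T + \left(28 + T\right)} = \frac{1}{28 + 2 T}$)
$\left(-335 + s{\left(-12,R{\left(4,-3 \right)} \right)}\right) + Q{\left(45 \right)} = \left(-335 + \left(\frac{25}{2} + \frac{1}{2} \left(-12\right)\right)\right) + \frac{1}{2 \left(14 + 45\right)} = \left(-335 + \left(\frac{25}{2} - 6\right)\right) + \frac{1}{2 \cdot 59} = \left(-335 + \frac{13}{2}\right) + \frac{1}{2} \cdot \frac{1}{59} = - \frac{657}{2} + \frac{1}{118} = - \frac{19381}{59}$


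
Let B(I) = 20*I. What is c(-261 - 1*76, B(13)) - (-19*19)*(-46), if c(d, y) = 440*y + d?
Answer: 97457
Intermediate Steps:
c(d, y) = d + 440*y
c(-261 - 1*76, B(13)) - (-19*19)*(-46) = ((-261 - 1*76) + 440*(20*13)) - (-19*19)*(-46) = ((-261 - 76) + 440*260) - (-361)*(-46) = (-337 + 114400) - 1*16606 = 114063 - 16606 = 97457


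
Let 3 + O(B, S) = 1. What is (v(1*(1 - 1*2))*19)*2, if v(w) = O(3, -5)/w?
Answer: 76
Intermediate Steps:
O(B, S) = -2 (O(B, S) = -3 + 1 = -2)
v(w) = -2/w
(v(1*(1 - 1*2))*19)*2 = (-2/(1 - 1*2)*19)*2 = (-2/(1 - 2)*19)*2 = (-2/(1*(-1))*19)*2 = (-2/(-1)*19)*2 = (-2*(-1)*19)*2 = (2*19)*2 = 38*2 = 76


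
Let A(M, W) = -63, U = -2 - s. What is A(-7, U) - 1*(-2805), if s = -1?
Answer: 2742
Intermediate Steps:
U = -1 (U = -2 - 1*(-1) = -2 + 1 = -1)
A(-7, U) - 1*(-2805) = -63 - 1*(-2805) = -63 + 2805 = 2742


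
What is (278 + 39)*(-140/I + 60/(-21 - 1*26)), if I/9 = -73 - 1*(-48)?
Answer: -438728/2115 ≈ -207.44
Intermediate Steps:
I = -225 (I = 9*(-73 - 1*(-48)) = 9*(-73 + 48) = 9*(-25) = -225)
(278 + 39)*(-140/I + 60/(-21 - 1*26)) = (278 + 39)*(-140/(-225) + 60/(-21 - 1*26)) = 317*(-140*(-1/225) + 60/(-21 - 26)) = 317*(28/45 + 60/(-47)) = 317*(28/45 + 60*(-1/47)) = 317*(28/45 - 60/47) = 317*(-1384/2115) = -438728/2115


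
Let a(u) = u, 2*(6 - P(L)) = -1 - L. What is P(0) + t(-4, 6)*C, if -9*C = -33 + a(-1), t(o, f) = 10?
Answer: 797/18 ≈ 44.278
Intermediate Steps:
P(L) = 13/2 + L/2 (P(L) = 6 - (-1 - L)/2 = 6 + (½ + L/2) = 13/2 + L/2)
C = 34/9 (C = -(-33 - 1)/9 = -⅑*(-34) = 34/9 ≈ 3.7778)
P(0) + t(-4, 6)*C = (13/2 + (½)*0) + 10*(34/9) = (13/2 + 0) + 340/9 = 13/2 + 340/9 = 797/18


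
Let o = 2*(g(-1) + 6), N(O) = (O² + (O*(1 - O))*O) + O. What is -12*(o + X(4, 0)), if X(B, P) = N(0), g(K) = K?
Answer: -120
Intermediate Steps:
N(O) = O + O² + O²*(1 - O) (N(O) = (O² + O²*(1 - O)) + O = O + O² + O²*(1 - O))
X(B, P) = 0 (X(B, P) = 0*(1 - 1*0² + 2*0) = 0*(1 - 1*0 + 0) = 0*(1 + 0 + 0) = 0*1 = 0)
o = 10 (o = 2*(-1 + 6) = 2*5 = 10)
-12*(o + X(4, 0)) = -12*(10 + 0) = -12*10 = -120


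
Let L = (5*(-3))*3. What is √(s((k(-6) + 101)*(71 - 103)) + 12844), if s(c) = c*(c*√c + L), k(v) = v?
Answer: 2*√(37411 + 9241600*I*√190) ≈ 15964.0 + 15959.0*I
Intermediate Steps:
L = -45 (L = -15*3 = -45)
s(c) = c*(-45 + c^(3/2)) (s(c) = c*(c*√c - 45) = c*(c^(3/2) - 45) = c*(-45 + c^(3/2)))
√(s((k(-6) + 101)*(71 - 103)) + 12844) = √((((-6 + 101)*(71 - 103))^(5/2) - 45*(-6 + 101)*(71 - 103)) + 12844) = √(((95*(-32))^(5/2) - 4275*(-32)) + 12844) = √(((-3040)^(5/2) - 45*(-3040)) + 12844) = √((36966400*I*√190 + 136800) + 12844) = √((136800 + 36966400*I*√190) + 12844) = √(149644 + 36966400*I*√190)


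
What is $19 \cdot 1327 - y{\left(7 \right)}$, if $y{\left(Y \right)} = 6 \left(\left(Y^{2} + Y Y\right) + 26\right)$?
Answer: $24469$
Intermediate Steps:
$y{\left(Y \right)} = 156 + 12 Y^{2}$ ($y{\left(Y \right)} = 6 \left(\left(Y^{2} + Y^{2}\right) + 26\right) = 6 \left(2 Y^{2} + 26\right) = 6 \left(26 + 2 Y^{2}\right) = 156 + 12 Y^{2}$)
$19 \cdot 1327 - y{\left(7 \right)} = 19 \cdot 1327 - \left(156 + 12 \cdot 7^{2}\right) = 25213 - \left(156 + 12 \cdot 49\right) = 25213 - \left(156 + 588\right) = 25213 - 744 = 24469$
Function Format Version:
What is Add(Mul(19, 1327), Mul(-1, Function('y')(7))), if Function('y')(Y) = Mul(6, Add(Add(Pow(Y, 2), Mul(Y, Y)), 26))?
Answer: 24469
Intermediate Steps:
Function('y')(Y) = Add(156, Mul(12, Pow(Y, 2))) (Function('y')(Y) = Mul(6, Add(Add(Pow(Y, 2), Pow(Y, 2)), 26)) = Mul(6, Add(Mul(2, Pow(Y, 2)), 26)) = Mul(6, Add(26, Mul(2, Pow(Y, 2)))) = Add(156, Mul(12, Pow(Y, 2))))
Add(Mul(19, 1327), Mul(-1, Function('y')(7))) = Add(Mul(19, 1327), Mul(-1, Add(156, Mul(12, Pow(7, 2))))) = Add(25213, Mul(-1, Add(156, Mul(12, 49)))) = Add(25213, Mul(-1, Add(156, 588))) = Add(25213, Mul(-1, 744)) = Add(25213, -744) = 24469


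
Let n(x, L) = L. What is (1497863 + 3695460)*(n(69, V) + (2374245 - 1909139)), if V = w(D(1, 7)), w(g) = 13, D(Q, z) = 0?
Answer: 2415513200437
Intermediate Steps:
V = 13
(1497863 + 3695460)*(n(69, V) + (2374245 - 1909139)) = (1497863 + 3695460)*(13 + (2374245 - 1909139)) = 5193323*(13 + 465106) = 5193323*465119 = 2415513200437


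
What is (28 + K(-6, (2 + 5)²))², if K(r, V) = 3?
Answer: 961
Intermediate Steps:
(28 + K(-6, (2 + 5)²))² = (28 + 3)² = 31² = 961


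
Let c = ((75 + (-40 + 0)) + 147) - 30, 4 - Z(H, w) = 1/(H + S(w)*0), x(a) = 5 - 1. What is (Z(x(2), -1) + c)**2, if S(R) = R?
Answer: 388129/16 ≈ 24258.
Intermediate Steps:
x(a) = 4
Z(H, w) = 4 - 1/H (Z(H, w) = 4 - 1/(H + w*0) = 4 - 1/(H + 0) = 4 - 1/H)
c = 152 (c = ((75 - 40) + 147) - 30 = (35 + 147) - 30 = 182 - 30 = 152)
(Z(x(2), -1) + c)**2 = ((4 - 1/4) + 152)**2 = (15/4 + 152)**2 = (623/4)**2 = 388129/16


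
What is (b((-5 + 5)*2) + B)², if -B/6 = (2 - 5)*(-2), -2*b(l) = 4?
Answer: 1444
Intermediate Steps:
b(l) = -2 (b(l) = -½*4 = -2)
B = -36 (B = -6*(2 - 5)*(-2) = -(-18)*(-2) = -6*6 = -36)
(b((-5 + 5)*2) + B)² = (-2 - 36)² = (-38)² = 1444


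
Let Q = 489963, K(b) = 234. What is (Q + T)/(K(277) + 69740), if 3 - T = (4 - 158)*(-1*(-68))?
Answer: 4241/593 ≈ 7.1518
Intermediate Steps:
T = 10475 (T = 3 - (4 - 158)*(-1*(-68)) = 3 - (-154)*68 = 3 - 1*(-10472) = 3 + 10472 = 10475)
(Q + T)/(K(277) + 69740) = (489963 + 10475)/(234 + 69740) = 500438/69974 = 500438*(1/69974) = 4241/593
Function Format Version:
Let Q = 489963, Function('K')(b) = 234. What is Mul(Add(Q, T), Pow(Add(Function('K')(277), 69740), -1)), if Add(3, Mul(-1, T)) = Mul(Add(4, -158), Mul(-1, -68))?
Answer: Rational(4241, 593) ≈ 7.1518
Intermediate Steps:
T = 10475 (T = Add(3, Mul(-1, Mul(Add(4, -158), Mul(-1, -68)))) = Add(3, Mul(-1, Mul(-154, 68))) = Add(3, Mul(-1, -10472)) = Add(3, 10472) = 10475)
Mul(Add(Q, T), Pow(Add(Function('K')(277), 69740), -1)) = Mul(Add(489963, 10475), Pow(Add(234, 69740), -1)) = Mul(500438, Pow(69974, -1)) = Mul(500438, Rational(1, 69974)) = Rational(4241, 593)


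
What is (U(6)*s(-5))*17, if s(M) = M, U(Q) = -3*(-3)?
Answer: -765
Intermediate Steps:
U(Q) = 9
(U(6)*s(-5))*17 = (9*(-5))*17 = -45*17 = -765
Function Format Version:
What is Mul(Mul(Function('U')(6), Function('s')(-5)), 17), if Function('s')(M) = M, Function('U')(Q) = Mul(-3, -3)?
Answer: -765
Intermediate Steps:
Function('U')(Q) = 9
Mul(Mul(Function('U')(6), Function('s')(-5)), 17) = Mul(Mul(9, -5), 17) = Mul(-45, 17) = -765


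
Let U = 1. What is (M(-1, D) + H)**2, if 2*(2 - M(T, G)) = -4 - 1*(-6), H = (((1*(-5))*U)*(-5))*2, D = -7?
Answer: 2601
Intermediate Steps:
H = 50 (H = (((1*(-5))*1)*(-5))*2 = (-5*1*(-5))*2 = -5*(-5)*2 = 25*2 = 50)
M(T, G) = 1 (M(T, G) = 2 - (-4 - 1*(-6))/2 = 2 - (-4 + 6)/2 = 2 - 1/2*2 = 2 - 1 = 1)
(M(-1, D) + H)**2 = (1 + 50)**2 = 51**2 = 2601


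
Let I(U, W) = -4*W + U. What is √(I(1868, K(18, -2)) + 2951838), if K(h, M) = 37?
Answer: √2953558 ≈ 1718.6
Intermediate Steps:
I(U, W) = U - 4*W
√(I(1868, K(18, -2)) + 2951838) = √((1868 - 4*37) + 2951838) = √((1868 - 148) + 2951838) = √(1720 + 2951838) = √2953558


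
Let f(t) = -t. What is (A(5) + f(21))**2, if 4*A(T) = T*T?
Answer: 3481/16 ≈ 217.56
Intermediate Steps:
A(T) = T**2/4 (A(T) = (T*T)/4 = T**2/4)
(A(5) + f(21))**2 = ((1/4)*5**2 - 1*21)**2 = ((1/4)*25 - 21)**2 = (25/4 - 21)**2 = (-59/4)**2 = 3481/16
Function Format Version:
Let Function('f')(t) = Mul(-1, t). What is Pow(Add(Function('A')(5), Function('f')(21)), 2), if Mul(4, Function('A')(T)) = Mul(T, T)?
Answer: Rational(3481, 16) ≈ 217.56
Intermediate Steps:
Function('A')(T) = Mul(Rational(1, 4), Pow(T, 2)) (Function('A')(T) = Mul(Rational(1, 4), Mul(T, T)) = Mul(Rational(1, 4), Pow(T, 2)))
Pow(Add(Function('A')(5), Function('f')(21)), 2) = Pow(Add(Mul(Rational(1, 4), Pow(5, 2)), Mul(-1, 21)), 2) = Pow(Add(Mul(Rational(1, 4), 25), -21), 2) = Pow(Add(Rational(25, 4), -21), 2) = Pow(Rational(-59, 4), 2) = Rational(3481, 16)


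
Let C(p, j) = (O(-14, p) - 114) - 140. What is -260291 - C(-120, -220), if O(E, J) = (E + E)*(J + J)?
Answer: -266757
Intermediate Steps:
O(E, J) = 4*E*J (O(E, J) = (2*E)*(2*J) = 4*E*J)
C(p, j) = -254 - 56*p (C(p, j) = (4*(-14)*p - 114) - 140 = (-56*p - 114) - 140 = (-114 - 56*p) - 140 = -254 - 56*p)
-260291 - C(-120, -220) = -260291 - (-254 - 56*(-120)) = -260291 - (-254 + 6720) = -260291 - 1*6466 = -260291 - 6466 = -266757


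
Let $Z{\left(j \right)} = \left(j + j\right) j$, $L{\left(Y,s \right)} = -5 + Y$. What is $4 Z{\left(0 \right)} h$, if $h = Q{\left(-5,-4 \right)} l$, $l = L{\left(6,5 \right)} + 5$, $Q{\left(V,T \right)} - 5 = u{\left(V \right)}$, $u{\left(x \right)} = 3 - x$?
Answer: $0$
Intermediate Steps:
$Q{\left(V,T \right)} = 8 - V$ ($Q{\left(V,T \right)} = 5 - \left(-3 + V\right) = 8 - V$)
$l = 6$ ($l = \left(-5 + 6\right) + 5 = 1 + 5 = 6$)
$h = 78$ ($h = \left(8 - -5\right) 6 = \left(8 + 5\right) 6 = 13 \cdot 6 = 78$)
$Z{\left(j \right)} = 2 j^{2}$ ($Z{\left(j \right)} = 2 j j = 2 j^{2}$)
$4 Z{\left(0 \right)} h = 4 \cdot 2 \cdot 0^{2} \cdot 78 = 4 \cdot 2 \cdot 0 \cdot 78 = 4 \cdot 0 \cdot 78 = 0 \cdot 78 = 0$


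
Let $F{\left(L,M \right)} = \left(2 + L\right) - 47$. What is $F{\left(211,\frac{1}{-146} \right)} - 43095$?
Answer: $-42929$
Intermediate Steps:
$F{\left(L,M \right)} = -45 + L$
$F{\left(211,\frac{1}{-146} \right)} - 43095 = \left(-45 + 211\right) - 43095 = 166 - 43095 = -42929$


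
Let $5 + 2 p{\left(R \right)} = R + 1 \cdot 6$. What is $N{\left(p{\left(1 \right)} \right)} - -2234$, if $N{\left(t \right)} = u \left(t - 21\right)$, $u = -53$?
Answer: $3294$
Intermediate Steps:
$p{\left(R \right)} = \frac{1}{2} + \frac{R}{2}$ ($p{\left(R \right)} = - \frac{5}{2} + \frac{R + 1 \cdot 6}{2} = - \frac{5}{2} + \frac{R + 6}{2} = - \frac{5}{2} + \frac{6 + R}{2} = - \frac{5}{2} + \left(3 + \frac{R}{2}\right) = \frac{1}{2} + \frac{R}{2}$)
$N{\left(t \right)} = 1113 - 53 t$ ($N{\left(t \right)} = - 53 \left(t - 21\right) = - 53 \left(-21 + t\right) = 1113 - 53 t$)
$N{\left(p{\left(1 \right)} \right)} - -2234 = \left(1113 - 53 \left(\frac{1}{2} + \frac{1}{2} \cdot 1\right)\right) - -2234 = \left(1113 - 53 \left(\frac{1}{2} + \frac{1}{2}\right)\right) + 2234 = \left(1113 - 53\right) + 2234 = 1060 + 2234 = 3294$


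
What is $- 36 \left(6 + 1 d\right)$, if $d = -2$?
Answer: $-144$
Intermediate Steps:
$- 36 \left(6 + 1 d\right) = - 36 \left(6 + 1 \left(-2\right)\right) = - 36 \left(6 - 2\right) = \left(-36\right) 4 = -144$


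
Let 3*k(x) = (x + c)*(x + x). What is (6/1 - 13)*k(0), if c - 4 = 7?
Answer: 0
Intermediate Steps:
c = 11 (c = 4 + 7 = 11)
k(x) = 2*x*(11 + x)/3 (k(x) = ((x + 11)*(x + x))/3 = ((11 + x)*(2*x))/3 = (2*x*(11 + x))/3 = 2*x*(11 + x)/3)
(6/1 - 13)*k(0) = (6/1 - 13)*((⅔)*0*(11 + 0)) = (6*1 - 13)*((⅔)*0*11) = (6 - 13)*0 = -7*0 = 0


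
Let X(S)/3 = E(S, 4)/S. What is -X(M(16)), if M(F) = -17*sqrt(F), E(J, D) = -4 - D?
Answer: -6/17 ≈ -0.35294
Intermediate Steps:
X(S) = -24/S (X(S) = 3*((-4 - 1*4)/S) = 3*((-4 - 4)/S) = 3*(-8/S) = -24/S)
-X(M(16)) = -(-24)/((-17*sqrt(16))) = -(-24)/((-17*4)) = -(-24)/(-68) = -(-24)*(-1)/68 = -1*6/17 = -6/17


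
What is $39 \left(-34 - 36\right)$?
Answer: $-2730$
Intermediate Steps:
$39 \left(-34 - 36\right) = 39 \left(-70\right) = -2730$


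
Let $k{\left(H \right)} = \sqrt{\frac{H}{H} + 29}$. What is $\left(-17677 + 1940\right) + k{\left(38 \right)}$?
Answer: $-15737 + \sqrt{30} \approx -15732.0$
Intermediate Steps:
$k{\left(H \right)} = \sqrt{30}$ ($k{\left(H \right)} = \sqrt{1 + 29} = \sqrt{30}$)
$\left(-17677 + 1940\right) + k{\left(38 \right)} = \left(-17677 + 1940\right) + \sqrt{30} = -15737 + \sqrt{30}$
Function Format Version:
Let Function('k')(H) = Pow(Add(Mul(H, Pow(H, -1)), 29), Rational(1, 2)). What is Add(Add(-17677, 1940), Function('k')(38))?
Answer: Add(-15737, Pow(30, Rational(1, 2))) ≈ -15732.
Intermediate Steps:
Function('k')(H) = Pow(30, Rational(1, 2)) (Function('k')(H) = Pow(Add(1, 29), Rational(1, 2)) = Pow(30, Rational(1, 2)))
Add(Add(-17677, 1940), Function('k')(38)) = Add(Add(-17677, 1940), Pow(30, Rational(1, 2))) = Add(-15737, Pow(30, Rational(1, 2)))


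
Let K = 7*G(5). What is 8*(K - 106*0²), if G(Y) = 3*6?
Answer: 1008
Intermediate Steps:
G(Y) = 18
K = 126 (K = 7*18 = 126)
8*(K - 106*0²) = 8*(126 - 106*0²) = 8*(126 - 106*0) = 8*(126 + 0) = 8*126 = 1008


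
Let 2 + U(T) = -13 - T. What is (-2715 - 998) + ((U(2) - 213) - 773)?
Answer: -4716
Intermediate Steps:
U(T) = -15 - T (U(T) = -2 + (-13 - T) = -15 - T)
(-2715 - 998) + ((U(2) - 213) - 773) = (-2715 - 998) + (((-15 - 1*2) - 213) - 773) = -3713 + (((-15 - 2) - 213) - 773) = -3713 + ((-17 - 213) - 773) = -3713 + (-230 - 773) = -3713 - 1003 = -4716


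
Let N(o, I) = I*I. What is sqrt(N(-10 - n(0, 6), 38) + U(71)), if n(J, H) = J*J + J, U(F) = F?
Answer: sqrt(1515) ≈ 38.923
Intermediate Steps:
n(J, H) = J + J**2 (n(J, H) = J**2 + J = J + J**2)
N(o, I) = I**2
sqrt(N(-10 - n(0, 6), 38) + U(71)) = sqrt(38**2 + 71) = sqrt(1444 + 71) = sqrt(1515)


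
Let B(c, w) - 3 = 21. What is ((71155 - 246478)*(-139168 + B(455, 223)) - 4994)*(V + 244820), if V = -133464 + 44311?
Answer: 3797518027681506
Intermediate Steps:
B(c, w) = 24 (B(c, w) = 3 + 21 = 24)
V = -89153
((71155 - 246478)*(-139168 + B(455, 223)) - 4994)*(V + 244820) = ((71155 - 246478)*(-139168 + 24) - 4994)*(-89153 + 244820) = (-175323*(-139144) - 4994)*155667 = (24395143512 - 4994)*155667 = 24395138518*155667 = 3797518027681506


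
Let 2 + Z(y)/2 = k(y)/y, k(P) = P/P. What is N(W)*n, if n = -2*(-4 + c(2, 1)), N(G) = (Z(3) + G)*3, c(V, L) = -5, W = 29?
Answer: 1386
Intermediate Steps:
k(P) = 1
Z(y) = -4 + 2/y (Z(y) = -4 + 2*(1/y) = -4 + 2/y)
N(G) = -10 + 3*G (N(G) = ((-4 + 2/3) + G)*3 = ((-4 + 2*(⅓)) + G)*3 = ((-4 + ⅔) + G)*3 = (-10/3 + G)*3 = -10 + 3*G)
n = 18 (n = -2*(-4 - 5) = -2*(-9) = 18)
N(W)*n = (-10 + 3*29)*18 = (-10 + 87)*18 = 77*18 = 1386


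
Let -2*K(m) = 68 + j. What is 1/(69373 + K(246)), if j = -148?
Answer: 1/69413 ≈ 1.4407e-5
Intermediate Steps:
K(m) = 40 (K(m) = -(68 - 148)/2 = -1/2*(-80) = 40)
1/(69373 + K(246)) = 1/(69373 + 40) = 1/69413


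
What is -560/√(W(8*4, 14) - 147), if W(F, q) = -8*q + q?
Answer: 16*I*√5 ≈ 35.777*I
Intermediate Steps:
W(F, q) = -7*q
-560/√(W(8*4, 14) - 147) = -560/√(-7*14 - 147) = -560/√(-98 - 147) = -560*(-I*√5/35) = -(-16)*I*√5 = 16*I*√5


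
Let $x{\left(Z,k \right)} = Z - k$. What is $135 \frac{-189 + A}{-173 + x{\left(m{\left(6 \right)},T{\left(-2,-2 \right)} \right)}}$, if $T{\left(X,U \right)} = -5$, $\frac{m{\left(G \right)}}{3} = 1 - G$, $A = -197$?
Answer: $\frac{17370}{61} \approx 284.75$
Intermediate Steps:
$m{\left(G \right)} = 3 - 3 G$ ($m{\left(G \right)} = 3 \left(1 - G\right) = 3 - 3 G$)
$135 \frac{-189 + A}{-173 + x{\left(m{\left(6 \right)},T{\left(-2,-2 \right)} \right)}} = 135 \frac{-189 - 197}{-173 + \left(\left(3 - 18\right) - -5\right)} = 135 \left(- \frac{386}{-173 + \left(\left(3 - 18\right) + 5\right)}\right) = 135 \left(- \frac{386}{-173 + \left(-15 + 5\right)}\right) = 135 \left(- \frac{386}{-173 - 10}\right) = 135 \left(- \frac{386}{-183}\right) = 135 \left(\left(-386\right) \left(- \frac{1}{183}\right)\right) = 135 \cdot \frac{386}{183} = \frac{17370}{61}$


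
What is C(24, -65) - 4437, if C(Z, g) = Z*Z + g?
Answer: -3926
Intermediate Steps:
C(Z, g) = g + Z² (C(Z, g) = Z² + g = g + Z²)
C(24, -65) - 4437 = (-65 + 24²) - 4437 = (-65 + 576) - 4437 = 511 - 4437 = -3926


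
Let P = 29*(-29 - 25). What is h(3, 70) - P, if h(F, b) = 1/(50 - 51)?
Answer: 1565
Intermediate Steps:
h(F, b) = -1 (h(F, b) = 1/(-1) = -1)
P = -1566 (P = 29*(-54) = -1566)
h(3, 70) - P = -1 - 1*(-1566) = -1 + 1566 = 1565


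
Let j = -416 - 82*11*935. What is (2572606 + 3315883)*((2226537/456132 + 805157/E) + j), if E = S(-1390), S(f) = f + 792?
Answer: -226238542707845970461/45461156 ≈ -4.9765e+12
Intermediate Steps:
S(f) = 792 + f
j = -843786 (j = -416 - 902*935 = -416 - 843370 = -843786)
E = -598 (E = 792 - 1390 = -598)
(2572606 + 3315883)*((2226537/456132 + 805157/E) + j) = (2572606 + 3315883)*((2226537/456132 + 805157/(-598)) - 843786) = 5888489*((2226537*(1/456132) + 805157*(-1/598)) - 843786) = 5888489*((742179/152044 - 805157/598) - 843786) = 5888489*(-60987733933/45461156 - 843786) = 5888489*(-38420474710549/45461156) = -226238542707845970461/45461156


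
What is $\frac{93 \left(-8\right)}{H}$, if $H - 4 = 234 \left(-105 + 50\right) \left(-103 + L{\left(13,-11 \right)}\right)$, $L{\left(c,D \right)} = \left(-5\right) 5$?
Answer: $- \frac{186}{411841} \approx -0.00045163$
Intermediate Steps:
$L{\left(c,D \right)} = -25$
$H = 1647364$ ($H = 4 + 234 \left(-105 + 50\right) \left(-103 - 25\right) = 4 + 234 \left(\left(-55\right) \left(-128\right)\right) = 4 + 234 \cdot 7040 = 4 + 1647360 = 1647364$)
$\frac{93 \left(-8\right)}{H} = \frac{93 \left(-8\right)}{1647364} = \left(-744\right) \frac{1}{1647364} = - \frac{186}{411841}$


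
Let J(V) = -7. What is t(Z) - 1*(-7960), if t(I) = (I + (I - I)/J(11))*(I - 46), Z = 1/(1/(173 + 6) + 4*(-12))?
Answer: 587560807095/73805281 ≈ 7961.0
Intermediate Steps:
Z = -179/8591 (Z = 1/(1/179 - 48) = 1/(-8591/179) = -179/8591 ≈ -0.020836)
t(I) = I*(-46 + I) (t(I) = (I + (I - I)/(-7))*(I - 46) = (I + 0*(-1/7))*(-46 + I) = (I + 0)*(-46 + I) = I*(-46 + I))
t(Z) - 1*(-7960) = -179*(-46 - 179/8591)/8591 - 1*(-7960) = -179/8591*(-395365/8591) + 7960 = 70770335/73805281 + 7960 = 587560807095/73805281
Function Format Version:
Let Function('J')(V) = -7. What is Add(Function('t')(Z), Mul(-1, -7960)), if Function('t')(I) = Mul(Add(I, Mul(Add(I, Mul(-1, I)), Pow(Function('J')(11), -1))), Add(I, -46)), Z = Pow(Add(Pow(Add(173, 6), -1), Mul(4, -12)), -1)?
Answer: Rational(587560807095, 73805281) ≈ 7961.0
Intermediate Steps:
Z = Rational(-179, 8591) (Z = Pow(Add(Pow(179, -1), -48), -1) = Pow(Add(Rational(1, 179), -48), -1) = Pow(Rational(-8591, 179), -1) = Rational(-179, 8591) ≈ -0.020836)
Function('t')(I) = Mul(I, Add(-46, I)) (Function('t')(I) = Mul(Add(I, Mul(Add(I, Mul(-1, I)), Pow(-7, -1))), Add(I, -46)) = Mul(Add(I, Mul(0, Rational(-1, 7))), Add(-46, I)) = Mul(Add(I, 0), Add(-46, I)) = Mul(I, Add(-46, I)))
Add(Function('t')(Z), Mul(-1, -7960)) = Add(Mul(Rational(-179, 8591), Add(-46, Rational(-179, 8591))), Mul(-1, -7960)) = Add(Mul(Rational(-179, 8591), Rational(-395365, 8591)), 7960) = Add(Rational(70770335, 73805281), 7960) = Rational(587560807095, 73805281)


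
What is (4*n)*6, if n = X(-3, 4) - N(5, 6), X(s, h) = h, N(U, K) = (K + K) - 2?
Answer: -144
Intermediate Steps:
N(U, K) = -2 + 2*K (N(U, K) = 2*K - 2 = -2 + 2*K)
n = -6 (n = 4 - (-2 + 2*6) = 4 - (-2 + 12) = 4 - 1*10 = 4 - 10 = -6)
(4*n)*6 = (4*(-6))*6 = -24*6 = -144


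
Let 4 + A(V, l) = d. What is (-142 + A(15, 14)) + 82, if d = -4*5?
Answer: -84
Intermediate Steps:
d = -20
A(V, l) = -24 (A(V, l) = -4 - 20 = -24)
(-142 + A(15, 14)) + 82 = (-142 - 24) + 82 = -166 + 82 = -84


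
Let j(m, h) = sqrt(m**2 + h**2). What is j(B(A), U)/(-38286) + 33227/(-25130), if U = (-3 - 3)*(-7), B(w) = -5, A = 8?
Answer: -33227/25130 - sqrt(1789)/38286 ≈ -1.3233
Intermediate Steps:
U = 42 (U = -6*(-7) = 42)
j(m, h) = sqrt(h**2 + m**2)
j(B(A), U)/(-38286) + 33227/(-25130) = sqrt(42**2 + (-5)**2)/(-38286) + 33227/(-25130) = sqrt(1764 + 25)*(-1/38286) + 33227*(-1/25130) = sqrt(1789)*(-1/38286) - 33227/25130 = -sqrt(1789)/38286 - 33227/25130 = -33227/25130 - sqrt(1789)/38286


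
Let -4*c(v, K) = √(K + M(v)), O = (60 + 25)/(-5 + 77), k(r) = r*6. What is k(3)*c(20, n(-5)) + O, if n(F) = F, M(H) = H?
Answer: 85/72 - 9*√15/2 ≈ -16.248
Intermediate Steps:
k(r) = 6*r
O = 85/72 ≈ 1.1806
c(v, K) = -√(K + v)/4
k(3)*c(20, n(-5)) + O = (6*3)*(-√(-5 + 20)/4) + 85/72 = 18*(-√15/4) + 85/72 = -9*√15/2 + 85/72 = 85/72 - 9*√15/2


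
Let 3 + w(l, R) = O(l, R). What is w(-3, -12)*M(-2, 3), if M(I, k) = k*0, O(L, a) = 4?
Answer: 0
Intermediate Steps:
M(I, k) = 0
w(l, R) = 1 (w(l, R) = -3 + 4 = 1)
w(-3, -12)*M(-2, 3) = 1*0 = 0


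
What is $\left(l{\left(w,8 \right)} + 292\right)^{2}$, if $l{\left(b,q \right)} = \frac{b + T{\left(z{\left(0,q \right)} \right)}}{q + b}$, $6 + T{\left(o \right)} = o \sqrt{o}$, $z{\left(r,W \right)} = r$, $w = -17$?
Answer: $\frac{7027801}{81} \approx 86763.0$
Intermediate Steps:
$T{\left(o \right)} = -6 + o^{\frac{3}{2}}$ ($T{\left(o \right)} = -6 + o \sqrt{o} = -6 + o^{\frac{3}{2}}$)
$l{\left(b,q \right)} = \frac{-6 + b}{b + q}$ ($l{\left(b,q \right)} = \frac{b - \left(6 - 0^{\frac{3}{2}}\right)}{q + b} = \frac{b + \left(-6 + 0\right)}{b + q} = \frac{b - 6}{b + q} = \frac{-6 + b}{b + q}$)
$\left(l{\left(w,8 \right)} + 292\right)^{2} = \left(\frac{-6 - 17}{-17 + 8} + 292\right)^{2} = \left(\frac{1}{-9} \left(-23\right) + 292\right)^{2} = \left(\left(- \frac{1}{9}\right) \left(-23\right) + 292\right)^{2} = \left(\frac{23}{9} + 292\right)^{2} = \left(\frac{2651}{9}\right)^{2} = \frac{7027801}{81}$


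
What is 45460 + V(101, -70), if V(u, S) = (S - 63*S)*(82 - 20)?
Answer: 314540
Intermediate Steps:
V(u, S) = -3844*S (V(u, S) = -62*S*62 = -3844*S)
45460 + V(101, -70) = 45460 - 3844*(-70) = 45460 + 269080 = 314540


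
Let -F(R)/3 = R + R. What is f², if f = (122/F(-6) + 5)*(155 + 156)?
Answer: 2205335521/324 ≈ 6.8066e+6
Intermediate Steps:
F(R) = -6*R (F(R) = -3*(R + R) = -6*R)
f = 46961/18 (f = (122/((-6*(-6))) + 5)*(155 + 156) = (122/36 + 5)*311 = (122*(1/36) + 5)*311 = (61/18 + 5)*311 = (151/18)*311 = 46961/18 ≈ 2608.9)
f² = (46961/18)² = 2205335521/324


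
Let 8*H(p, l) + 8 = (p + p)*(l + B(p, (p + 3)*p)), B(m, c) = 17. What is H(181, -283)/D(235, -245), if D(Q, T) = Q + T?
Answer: 4815/4 ≈ 1203.8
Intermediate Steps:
H(p, l) = -1 + p*(17 + l)/4 (H(p, l) = -1 + ((p + p)*(l + 17))/8 = -1 + ((2*p)*(17 + l))/8 = -1 + (2*p*(17 + l))/8 = -1 + p*(17 + l)/4)
H(181, -283)/D(235, -245) = (-1 + (17/4)*181 + (¼)*(-283)*181)/(235 - 245) = (-1 + 3077/4 - 51223/4)/(-10) = -24075/2*(-⅒) = 4815/4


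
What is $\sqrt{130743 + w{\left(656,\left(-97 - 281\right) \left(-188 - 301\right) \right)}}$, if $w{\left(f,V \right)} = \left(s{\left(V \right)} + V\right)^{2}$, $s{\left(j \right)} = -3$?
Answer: $6 \sqrt{949044074} \approx 1.8484 \cdot 10^{5}$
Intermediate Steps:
$w{\left(f,V \right)} = \left(-3 + V\right)^{2}$
$\sqrt{130743 + w{\left(656,\left(-97 - 281\right) \left(-188 - 301\right) \right)}} = \sqrt{130743 + \left(-3 + \left(-97 - 281\right) \left(-188 - 301\right)\right)^{2}} = \sqrt{130743 + \left(-3 - -184842\right)^{2}} = \sqrt{130743 + \left(-3 + 184842\right)^{2}} = \sqrt{130743 + 184839^{2}} = \sqrt{130743 + 34165455921} = \sqrt{34165586664} = 6 \sqrt{949044074}$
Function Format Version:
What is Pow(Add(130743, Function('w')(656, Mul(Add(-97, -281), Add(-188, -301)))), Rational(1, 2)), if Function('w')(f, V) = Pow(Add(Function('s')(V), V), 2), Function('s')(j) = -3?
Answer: Mul(6, Pow(949044074, Rational(1, 2))) ≈ 1.8484e+5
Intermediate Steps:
Function('w')(f, V) = Pow(Add(-3, V), 2)
Pow(Add(130743, Function('w')(656, Mul(Add(-97, -281), Add(-188, -301)))), Rational(1, 2)) = Pow(Add(130743, Pow(Add(-3, Mul(Add(-97, -281), Add(-188, -301))), 2)), Rational(1, 2)) = Pow(Add(130743, Pow(Add(-3, Mul(-378, -489)), 2)), Rational(1, 2)) = Pow(Add(130743, Pow(Add(-3, 184842), 2)), Rational(1, 2)) = Pow(Add(130743, Pow(184839, 2)), Rational(1, 2)) = Pow(Add(130743, 34165455921), Rational(1, 2)) = Pow(34165586664, Rational(1, 2)) = Mul(6, Pow(949044074, Rational(1, 2)))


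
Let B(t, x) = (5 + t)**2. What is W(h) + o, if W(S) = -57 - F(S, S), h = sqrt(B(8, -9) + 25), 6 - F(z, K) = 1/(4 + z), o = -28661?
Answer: -2556438/89 + sqrt(194)/178 ≈ -28724.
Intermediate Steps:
F(z, K) = 6 - 1/(4 + z)
h = sqrt(194) (h = sqrt((5 + 8)**2 + 25) = sqrt(13**2 + 25) = sqrt(169 + 25) = sqrt(194) ≈ 13.928)
W(S) = -57 - (23 + 6*S)/(4 + S)
W(h) + o = (-251 - 63*sqrt(194))/(4 + sqrt(194)) - 28661 = -28661 + (-251 - 63*sqrt(194))/(4 + sqrt(194))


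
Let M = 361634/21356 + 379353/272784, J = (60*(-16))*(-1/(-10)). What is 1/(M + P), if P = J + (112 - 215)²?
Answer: 485464592/5112585041673 ≈ 9.4955e-5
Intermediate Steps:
J = -96 (J = -(-960)*(-1)/10 = -960*⅒ = -96)
M = 8895785977/485464592 (M = 361634*(1/21356) + 379353*(1/272784) = 180817/10678 + 126451/90928 = 8895785977/485464592 ≈ 18.324)
P = 10513 (P = -96 + (112 - 215)² = -96 + (-103)² = -96 + 10609 = 10513)
1/(M + P) = 1/(8895785977/485464592 + 10513) = 1/(5112585041673/485464592) = 485464592/5112585041673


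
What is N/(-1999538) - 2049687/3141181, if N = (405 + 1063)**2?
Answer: -5433873743975/3140455387189 ≈ -1.7303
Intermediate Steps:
N = 2155024 (N = 1468**2 = 2155024)
N/(-1999538) - 2049687/3141181 = 2155024/(-1999538) - 2049687/3141181 = 2155024*(-1/1999538) - 2049687*1/3141181 = -1077512/999769 - 2049687/3141181 = -5433873743975/3140455387189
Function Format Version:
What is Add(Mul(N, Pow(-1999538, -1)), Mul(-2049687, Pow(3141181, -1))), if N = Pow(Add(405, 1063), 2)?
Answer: Rational(-5433873743975, 3140455387189) ≈ -1.7303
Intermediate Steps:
N = 2155024 (N = Pow(1468, 2) = 2155024)
Add(Mul(N, Pow(-1999538, -1)), Mul(-2049687, Pow(3141181, -1))) = Add(Mul(2155024, Pow(-1999538, -1)), Mul(-2049687, Pow(3141181, -1))) = Add(Mul(2155024, Rational(-1, 1999538)), Mul(-2049687, Rational(1, 3141181))) = Add(Rational(-1077512, 999769), Rational(-2049687, 3141181)) = Rational(-5433873743975, 3140455387189)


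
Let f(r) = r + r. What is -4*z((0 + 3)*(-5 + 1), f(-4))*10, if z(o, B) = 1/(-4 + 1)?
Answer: 40/3 ≈ 13.333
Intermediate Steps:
f(r) = 2*r
z(o, B) = -1/3 (z(o, B) = 1/(-3) = -1/3)
-4*z((0 + 3)*(-5 + 1), f(-4))*10 = -4*(-1/3)*10 = (4/3)*10 = 40/3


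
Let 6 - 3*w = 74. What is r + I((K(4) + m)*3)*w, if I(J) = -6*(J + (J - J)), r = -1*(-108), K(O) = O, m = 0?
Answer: 1740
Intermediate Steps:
r = 108
w = -68/3 (w = 2 - ⅓*74 = 2 - 74/3 = -68/3 ≈ -22.667)
I(J) = -6*J (I(J) = -6*(J + 0) = -6*J)
r + I((K(4) + m)*3)*w = 108 - 6*(4 + 0)*3*(-68/3) = 108 - 24*3*(-68/3) = 108 - 6*12*(-68/3) = 108 - 72*(-68/3) = 108 + 1632 = 1740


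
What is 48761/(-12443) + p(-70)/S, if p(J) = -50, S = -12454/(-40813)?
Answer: -12999538722/77482561 ≈ -167.77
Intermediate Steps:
S = 12454/40813 (S = -12454*(-1/40813) = 12454/40813 ≈ 0.30515)
48761/(-12443) + p(-70)/S = 48761/(-12443) - 50/12454/40813 = 48761*(-1/12443) - 50*40813/12454 = -48761/12443 - 1020325/6227 = -12999538722/77482561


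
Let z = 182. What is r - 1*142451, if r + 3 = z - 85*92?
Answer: -150092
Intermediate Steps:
r = -7641 (r = -3 + (182 - 85*92) = -3 + (182 - 7820) = -3 - 7638 = -7641)
r - 1*142451 = -7641 - 1*142451 = -7641 - 142451 = -150092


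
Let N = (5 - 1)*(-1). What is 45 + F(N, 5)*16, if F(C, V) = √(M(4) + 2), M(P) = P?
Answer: 45 + 16*√6 ≈ 84.192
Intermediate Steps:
N = -4 (N = 4*(-1) = -4)
F(C, V) = √6 (F(C, V) = √(4 + 2) = √6)
45 + F(N, 5)*16 = 45 + √6*16 = 45 + 16*√6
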